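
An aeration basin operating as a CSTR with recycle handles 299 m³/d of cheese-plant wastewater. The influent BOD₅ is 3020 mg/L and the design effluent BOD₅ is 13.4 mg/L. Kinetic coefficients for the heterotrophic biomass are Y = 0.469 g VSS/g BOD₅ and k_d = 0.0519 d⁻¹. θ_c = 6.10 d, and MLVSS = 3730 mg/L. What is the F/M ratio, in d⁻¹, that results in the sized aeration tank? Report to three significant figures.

Rearranging the biomass balance for a CMAS with decay, V = Y·Q·ΔS·θ_c / [X·(1+k_d θ_c)] = 0.469 × 299 × (3020 − 13.4) × 6.10 / [3730 × (1 + 0.0519 × 6.10)] = 2.57×10^6 / 4911 = 523.7 m³.
F/M = applied load / biomass = Q·S₀/(V·X) = 299 × 3020 / (523.7 × 3730) = 0.4623 d⁻¹.

F/M ≈ 0.462 d⁻¹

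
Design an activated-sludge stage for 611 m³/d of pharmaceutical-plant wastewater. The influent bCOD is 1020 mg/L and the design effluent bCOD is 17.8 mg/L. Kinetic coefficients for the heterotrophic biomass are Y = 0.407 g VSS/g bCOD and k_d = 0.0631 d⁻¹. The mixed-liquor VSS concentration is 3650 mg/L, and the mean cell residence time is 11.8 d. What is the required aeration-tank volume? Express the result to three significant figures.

V ≈ 462 m³

From the SRT design equation V = Y Q (S₀−S) θ_c / [X (1 + k_d θ_c)] = 0.407 × 611 × (1020 − 17.8) × 11.8 / [3650 × (1 + 0.0631 × 11.8)] = 2.94×10^6 / 6368 = 461.8 m³.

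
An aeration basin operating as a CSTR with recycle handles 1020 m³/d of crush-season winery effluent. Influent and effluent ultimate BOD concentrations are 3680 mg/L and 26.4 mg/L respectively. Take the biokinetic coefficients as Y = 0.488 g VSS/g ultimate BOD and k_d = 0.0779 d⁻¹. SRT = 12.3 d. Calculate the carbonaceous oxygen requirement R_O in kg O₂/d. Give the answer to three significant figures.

The observed yield is Y_obs = Y/(1 + k_d·θ_c) = 0.488 / (1 + 0.0779 × 12.3) = 0.488 / 1.958 = 0.2492 g VSS per g ultimate BOD removed.
ΔS = 3680 − 26.4 = 3654 mg/L, so the substrate removal rate is 1020 × 3654/1000 = 3727 kg ultimate BOD/d.
P_X = Y_obs·Q·(S₀ − S) = 0.2492 × 3727 = 928.7 kg VSS/d.
R_O = Q·ΔS − 1.42 P_X = 3727 − 1319 = 2408 kg O₂/d.

R_O ≈ 2410 kg O₂/d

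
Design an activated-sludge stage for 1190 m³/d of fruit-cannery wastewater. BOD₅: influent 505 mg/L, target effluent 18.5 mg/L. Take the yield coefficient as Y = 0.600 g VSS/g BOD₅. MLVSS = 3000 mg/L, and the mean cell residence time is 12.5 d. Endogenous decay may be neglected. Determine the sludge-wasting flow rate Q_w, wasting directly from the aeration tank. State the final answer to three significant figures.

Biomass mass balance (decay neglected): V·X = Y·Q·(S₀ − S)·θ_c, so V = 0.600 × 1190 × (505 − 18.5) × 12.5 / 3000 = 1447 m³.
For wasting at MLVSS concentration, Q_w = V/θ_c = 1447/12.5 = 115.8 m³/d.

Q_w ≈ 116 m³/d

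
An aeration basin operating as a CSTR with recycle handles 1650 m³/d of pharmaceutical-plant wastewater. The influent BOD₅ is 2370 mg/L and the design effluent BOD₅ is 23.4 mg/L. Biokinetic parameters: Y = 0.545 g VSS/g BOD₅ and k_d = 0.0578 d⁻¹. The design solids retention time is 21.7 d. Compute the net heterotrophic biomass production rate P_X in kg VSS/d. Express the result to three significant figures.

P_X ≈ 936 kg VSS/d

Observed yield with endogenous decay: Y_obs = Y / (1 + k_d·θ_c) = 0.545 / (1 + 0.0578 × 21.7) = 0.545 / 2.254 = 0.2418 g VSS/g BOD₅.
Q·(S₀ − S) = 1650 × (2370 − 23.4) × 10⁻³ = 3872 kg/d removed.
Biomass produced: P_X = Y_obs·Q·ΔS = 0.2418 × 3872 ≈ 936.1 kg VSS/d.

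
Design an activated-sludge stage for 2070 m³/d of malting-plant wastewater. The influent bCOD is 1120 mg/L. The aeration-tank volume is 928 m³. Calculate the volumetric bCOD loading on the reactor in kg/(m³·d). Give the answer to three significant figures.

L_v ≈ 2.50 kg bCOD/(m³·d)

L_v = Q S₀ / V = 2070 × 1120 × 10⁻³ / 928.0 = 2.498 kg/(m³·d).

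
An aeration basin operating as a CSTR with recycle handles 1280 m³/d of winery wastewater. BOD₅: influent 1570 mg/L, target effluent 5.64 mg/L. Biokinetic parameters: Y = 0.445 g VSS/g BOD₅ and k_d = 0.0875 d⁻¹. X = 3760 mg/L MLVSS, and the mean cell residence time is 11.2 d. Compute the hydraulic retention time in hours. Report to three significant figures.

Rearranging the biomass balance for a CMAS with decay, V = Y·Q·ΔS·θ_c / [X·(1+k_d θ_c)] = 0.445 × 1280 × (1570 − 5.64) × 11.2 / [3760 × (1 + 0.0875 × 11.2)] = 9.98×10^6 / 7445 = 1341 m³.
Hydraulic retention time τ = V/Q = 1341 / 1280 = 1.047 d = 25.13 h.

τ ≈ 25.1 h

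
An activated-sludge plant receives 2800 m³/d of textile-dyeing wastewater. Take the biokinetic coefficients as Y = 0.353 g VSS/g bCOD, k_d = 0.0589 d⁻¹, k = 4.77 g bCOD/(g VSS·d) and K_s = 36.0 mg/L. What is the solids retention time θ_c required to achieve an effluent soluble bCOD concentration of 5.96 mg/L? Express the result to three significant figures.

Specific growth rate at S = 5.96 mg/L: μ = YkS/(K_s+S) = 0.353·4.77·5.96/(36.0+5.96) = 0.2392 d⁻¹.
Then 1/θ_c = μ − k_d = 0.2392 − 0.0589 = 0.1803 d⁻¹, giving θ_c = 5.547 d.

θ_c ≈ 5.55 d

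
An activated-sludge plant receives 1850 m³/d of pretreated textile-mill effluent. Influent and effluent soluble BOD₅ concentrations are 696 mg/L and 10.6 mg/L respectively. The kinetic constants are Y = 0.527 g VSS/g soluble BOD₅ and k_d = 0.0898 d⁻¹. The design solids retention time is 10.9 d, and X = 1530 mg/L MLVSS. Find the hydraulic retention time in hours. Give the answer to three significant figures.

τ ≈ 31.2 h

From the SRT design equation V = Y Q (S₀−S) θ_c / [X (1 + k_d θ_c)] = 0.527 × 1850 × (696 − 10.6) × 10.9 / [1530 × (1 + 0.0898 × 10.9)] = 7.28×10^6 / 3028 = 2406 m³.
Hydraulic retention time τ = V/Q = 2406 / 1850 = 1.300 d = 31.21 h.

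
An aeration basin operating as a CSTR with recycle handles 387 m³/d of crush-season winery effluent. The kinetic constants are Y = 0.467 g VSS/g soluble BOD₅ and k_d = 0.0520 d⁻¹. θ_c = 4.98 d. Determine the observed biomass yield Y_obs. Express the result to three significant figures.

Y_obs ≈ 0.371 g VSS/g soluble BOD₅

Correct the yield for decay: Y_obs = Y/(1 + k_d θ_c) = 0.467 / (1 + 0.0520 × 4.98) = 0.467 / 1.259 = 0.3709.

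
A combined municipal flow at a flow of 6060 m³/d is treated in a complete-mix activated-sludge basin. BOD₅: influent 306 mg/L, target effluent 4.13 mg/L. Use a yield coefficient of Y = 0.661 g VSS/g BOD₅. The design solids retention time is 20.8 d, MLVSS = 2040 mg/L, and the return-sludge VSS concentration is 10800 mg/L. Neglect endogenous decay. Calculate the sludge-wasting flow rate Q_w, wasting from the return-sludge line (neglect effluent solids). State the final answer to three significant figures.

Biomass mass balance (decay neglected): V·X = Y·Q·(S₀ − S)·θ_c, so V = 0.661 × 6060 × (306 − 4.13) × 20.8 / 2040 = 12329 m³.
Q_w = (V·X)/(θ_c X_r) = 12329 × 2040 / (20.8 × 10800) = 112.0 m³/d.

Q_w ≈ 112 m³/d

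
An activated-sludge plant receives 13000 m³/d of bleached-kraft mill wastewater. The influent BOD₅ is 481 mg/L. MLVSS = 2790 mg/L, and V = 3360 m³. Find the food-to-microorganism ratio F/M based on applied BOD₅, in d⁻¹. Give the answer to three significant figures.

F/M = applied load / biomass = Q·S₀/(V·X) = 13000 × 481 / (3360 × 2790) = 0.6670 d⁻¹.

F/M ≈ 0.667 d⁻¹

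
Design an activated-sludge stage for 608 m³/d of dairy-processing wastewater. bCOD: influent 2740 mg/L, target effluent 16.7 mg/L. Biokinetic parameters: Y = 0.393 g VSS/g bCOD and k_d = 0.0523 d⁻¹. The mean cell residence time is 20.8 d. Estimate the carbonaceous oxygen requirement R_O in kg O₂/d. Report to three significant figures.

R_O ≈ 1210 kg O₂/d

Y_obs = Y / (1 + k_d θ_c) = 0.393 / (1 + 0.0523 × 20.8) = 0.393 / 2.088 = 0.1882.
Substrate removed = Q·(S₀ − S) = 608 m³/d × (2740 − 16.7) g/m³ = 1.66×10^6 g/d = 1656 kg/d.
Net sludge production P_X = 0.1882 × 1656 = 311.7 kg VSS/d.
R_O = Q·(S₀ − S) − 1.42·P_X = 1656 − 1.42 × 311.7 = 1213 kg O₂/d.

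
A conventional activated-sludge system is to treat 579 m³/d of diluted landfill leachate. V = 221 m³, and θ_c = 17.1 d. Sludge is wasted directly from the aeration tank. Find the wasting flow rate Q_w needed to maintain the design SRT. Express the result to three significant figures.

Wasting from the aeration tank: Q_w = V / θ_c = 221.0 / 17.1 = 12.92 m³/d.

Q_w ≈ 12.9 m³/d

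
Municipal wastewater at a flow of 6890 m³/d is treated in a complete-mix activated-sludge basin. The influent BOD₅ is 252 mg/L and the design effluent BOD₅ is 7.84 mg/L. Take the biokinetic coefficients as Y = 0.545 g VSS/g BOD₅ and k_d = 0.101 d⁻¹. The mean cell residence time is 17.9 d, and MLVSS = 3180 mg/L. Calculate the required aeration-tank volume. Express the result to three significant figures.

From the SRT design equation V = Y Q (S₀−S) θ_c / [X (1 + k_d θ_c)] = 0.545 × 6890 × (252 − 7.84) × 17.9 / [3180 × (1 + 0.101 × 17.9)] = 1.64×10^7 / 8929 = 1838 m³.

V ≈ 1840 m³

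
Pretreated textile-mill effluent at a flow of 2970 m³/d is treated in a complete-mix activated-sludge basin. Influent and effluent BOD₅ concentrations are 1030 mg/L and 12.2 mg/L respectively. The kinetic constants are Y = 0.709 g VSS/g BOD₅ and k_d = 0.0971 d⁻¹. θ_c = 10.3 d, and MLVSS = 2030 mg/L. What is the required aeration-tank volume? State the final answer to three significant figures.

Steady-state biomass mass balance: V·X·(1 + k_d·θ_c) = Y·Q·(S₀ − S)·θ_c, so V = 0.709 × 2970 × (1030 − 12.2) × 10.3 / [2030 × (1 + 0.0971 × 10.3)] = 2.21×10^7 / 4060 = 5437 m³.

V ≈ 5440 m³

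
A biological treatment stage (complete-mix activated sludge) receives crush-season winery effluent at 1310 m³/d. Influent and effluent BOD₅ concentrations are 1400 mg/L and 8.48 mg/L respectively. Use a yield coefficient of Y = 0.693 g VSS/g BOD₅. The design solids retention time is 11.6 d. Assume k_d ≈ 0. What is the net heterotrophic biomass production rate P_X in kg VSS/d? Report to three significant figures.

Since k_d ≈ 0, Y_obs = Y = 0.693 g VSS/g BOD₅.
ΔS = 1400 − 8.48 = 1392 mg/L, so the substrate removal rate is 1310 × 1392/1000 = 1823 kg BOD₅/d.
So the net sludge growth is P_X = 0.6930 × 1823 = 1263 kg VSS/d.

P_X ≈ 1260 kg VSS/d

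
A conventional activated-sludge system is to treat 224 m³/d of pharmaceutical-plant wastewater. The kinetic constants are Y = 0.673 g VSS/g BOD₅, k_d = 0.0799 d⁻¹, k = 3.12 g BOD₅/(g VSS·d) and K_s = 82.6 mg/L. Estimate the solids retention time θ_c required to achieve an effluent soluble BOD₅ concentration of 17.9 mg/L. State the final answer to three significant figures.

From 1/θ_c = Y·k·S/(K_s + S) − k_d: Y·k·S/(K_s+S) = 0.673 × 3.12 × 17.9 / (82.6 + 17.9) = 0.3740 d⁻¹.
Then 1/θ_c = μ − k_d = 0.3740 − 0.0799 = 0.2941 d⁻¹, giving θ_c = 3.400 d.

θ_c ≈ 3.40 d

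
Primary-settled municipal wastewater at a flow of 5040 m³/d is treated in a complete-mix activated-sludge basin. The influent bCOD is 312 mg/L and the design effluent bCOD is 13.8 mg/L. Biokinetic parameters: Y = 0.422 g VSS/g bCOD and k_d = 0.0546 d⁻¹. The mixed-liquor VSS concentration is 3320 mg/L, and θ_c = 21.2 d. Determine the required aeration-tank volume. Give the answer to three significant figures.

Steady-state biomass mass balance: V·X·(1 + k_d·θ_c) = Y·Q·(S₀ − S)·θ_c, so V = 0.422 × 5040 × (312 − 13.8) × 21.2 / [3320 × (1 + 0.0546 × 21.2)] = 1.34×10^7 / 7163 = 1877 m³.

V ≈ 1880 m³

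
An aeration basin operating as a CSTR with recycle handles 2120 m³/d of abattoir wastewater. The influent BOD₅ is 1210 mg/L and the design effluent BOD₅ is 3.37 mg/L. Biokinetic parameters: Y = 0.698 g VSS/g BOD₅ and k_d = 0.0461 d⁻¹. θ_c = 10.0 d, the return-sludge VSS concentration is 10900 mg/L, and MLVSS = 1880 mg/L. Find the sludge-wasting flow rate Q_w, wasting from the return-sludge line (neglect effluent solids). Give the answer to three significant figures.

Rearranging the biomass balance for a CMAS with decay, V = Y·Q·ΔS·θ_c / [X·(1+k_d θ_c)] = 0.698 × 2120 × (1210 − 3.37) × 10.0 / [1880 × (1 + 0.0461 × 10.0)] = 1.79×10^7 / 2747 = 6501 m³.
Wasting from the return line (neglecting effluent solids): Q_w = V·X / (θ_c·X_r) = 6501 × 1880 / (10.0 × 10900) = 112.1 m³/d.

Q_w ≈ 112 m³/d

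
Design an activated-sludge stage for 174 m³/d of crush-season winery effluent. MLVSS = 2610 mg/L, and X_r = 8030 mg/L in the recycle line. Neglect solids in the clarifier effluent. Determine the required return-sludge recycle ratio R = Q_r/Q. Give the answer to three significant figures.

R ≈ 0.482

R = Q_r/Q = X/(X_r − X) = 2610 / (8030 − 2610) = 0.4815.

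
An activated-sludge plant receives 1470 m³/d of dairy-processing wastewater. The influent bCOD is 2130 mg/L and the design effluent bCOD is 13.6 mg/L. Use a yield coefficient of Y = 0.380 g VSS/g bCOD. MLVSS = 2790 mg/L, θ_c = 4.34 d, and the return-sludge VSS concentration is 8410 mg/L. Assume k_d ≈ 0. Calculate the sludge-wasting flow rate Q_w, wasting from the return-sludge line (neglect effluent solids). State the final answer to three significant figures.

V·X = Y·Q·ΔS·θ_c gives V = 0.380 × 1470 × (2130 − 13.6) × 4.34 / 2790 = 1839 m³.
Wasting from the return line (neglecting effluent solids): Q_w = V·X / (θ_c·X_r) = 1839 × 2790 / (4.34 × 8410) = 140.6 m³/d.

Q_w ≈ 141 m³/d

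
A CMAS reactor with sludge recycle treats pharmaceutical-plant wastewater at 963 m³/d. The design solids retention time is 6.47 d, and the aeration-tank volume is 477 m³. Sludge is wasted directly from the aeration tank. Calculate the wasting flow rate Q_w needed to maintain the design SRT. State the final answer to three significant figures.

For wasting at MLVSS concentration, Q_w = V/θ_c = 477.0/6.47 = 73.72 m³/d.

Q_w ≈ 73.7 m³/d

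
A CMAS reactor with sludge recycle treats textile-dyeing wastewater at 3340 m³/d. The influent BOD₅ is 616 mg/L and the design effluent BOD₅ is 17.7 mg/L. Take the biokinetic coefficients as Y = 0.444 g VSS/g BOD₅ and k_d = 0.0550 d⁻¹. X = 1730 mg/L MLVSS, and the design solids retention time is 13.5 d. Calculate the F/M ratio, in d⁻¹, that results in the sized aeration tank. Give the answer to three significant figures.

Rearranging the biomass balance for a CMAS with decay, V = Y·Q·ΔS·θ_c / [X·(1+k_d θ_c)] = 0.444 × 3340 × (616 − 17.7) × 13.5 / [1730 × (1 + 0.0550 × 13.5)] = 1.2×10^7 / 3015 = 3973 m³.
F/M = Q·S₀ / (V·X) = 3340 × 616 / (3973 × 1730) = 0.2993 g BOD₅·(g VSS·d)⁻¹.

F/M ≈ 0.299 d⁻¹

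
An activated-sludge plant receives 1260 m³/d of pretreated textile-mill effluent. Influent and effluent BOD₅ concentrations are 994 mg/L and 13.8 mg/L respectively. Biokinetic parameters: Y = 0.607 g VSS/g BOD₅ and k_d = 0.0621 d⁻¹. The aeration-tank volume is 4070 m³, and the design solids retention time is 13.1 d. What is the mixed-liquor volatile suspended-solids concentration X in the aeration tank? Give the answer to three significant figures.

From V·X·(1 + k_d·θ_c) = Y·Q·(S₀ − S)·θ_c: X = 0.607 × 1260 × (994 − 13.8) × 13.1 / [4070 × (1 + 0.0621 × 13.1)] = 1331 mg/L.

X ≈ 1330 mg/L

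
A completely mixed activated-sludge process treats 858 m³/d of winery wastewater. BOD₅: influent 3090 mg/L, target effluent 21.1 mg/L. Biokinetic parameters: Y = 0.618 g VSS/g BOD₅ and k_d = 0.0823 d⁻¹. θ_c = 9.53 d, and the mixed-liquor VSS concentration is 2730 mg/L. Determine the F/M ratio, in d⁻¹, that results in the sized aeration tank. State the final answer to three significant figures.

F/M ≈ 0.305 d⁻¹

Rearranging the biomass balance for a CMAS with decay, V = Y·Q·ΔS·θ_c / [X·(1+k_d θ_c)] = 0.618 × 858 × (3090 − 21.1) × 9.53 / [2730 × (1 + 0.0823 × 9.53)] = 1.55×10^7 / 4871 = 3184 m³.
Food-to-microorganism ratio F/M = Q S₀ / (V X) = 858 × 3090 / (3184 × 2730) = 0.3050 d⁻¹.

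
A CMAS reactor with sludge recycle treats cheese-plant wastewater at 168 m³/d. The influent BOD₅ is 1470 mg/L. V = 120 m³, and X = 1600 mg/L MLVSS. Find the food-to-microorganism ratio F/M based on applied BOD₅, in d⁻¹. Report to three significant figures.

F/M ≈ 1.29 d⁻¹

Food-to-microorganism ratio F/M = Q S₀ / (V X) = 168 × 1470 / (120.0 × 1600) = 1.286 d⁻¹.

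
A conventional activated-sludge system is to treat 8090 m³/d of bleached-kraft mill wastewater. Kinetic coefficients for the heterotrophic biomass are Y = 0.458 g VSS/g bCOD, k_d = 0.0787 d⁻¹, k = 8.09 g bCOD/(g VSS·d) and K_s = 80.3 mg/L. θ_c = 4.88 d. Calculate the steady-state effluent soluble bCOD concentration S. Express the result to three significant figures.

S ≈ 6.66 mg/L

Effluent substrate depends only on kinetics and SRT: S = K_s(1 + k_d θ_c) / [θ_c(Yk − k_d) − 1] = 80.3 × (1 + 0.0787 × 4.88) / [4.88 × (0.458 × 8.09 − 0.0787) − 1] = 111.1 / 16.70 = 6.656 mg/L.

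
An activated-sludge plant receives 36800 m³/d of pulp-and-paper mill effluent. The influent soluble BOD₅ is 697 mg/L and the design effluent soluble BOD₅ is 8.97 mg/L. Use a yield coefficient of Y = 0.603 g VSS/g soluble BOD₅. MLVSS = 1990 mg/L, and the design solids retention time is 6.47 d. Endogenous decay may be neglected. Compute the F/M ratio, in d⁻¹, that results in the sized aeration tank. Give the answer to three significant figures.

V·X = Y·Q·ΔS·θ_c gives V = 0.603 × 36800 × (697 − 8.97) × 6.47 / 1990 = 49639 m³.
F/M = applied load / biomass = Q·S₀/(V·X) = 36800 × 697 / (49639 × 1990) = 0.2597 d⁻¹.

F/M ≈ 0.260 d⁻¹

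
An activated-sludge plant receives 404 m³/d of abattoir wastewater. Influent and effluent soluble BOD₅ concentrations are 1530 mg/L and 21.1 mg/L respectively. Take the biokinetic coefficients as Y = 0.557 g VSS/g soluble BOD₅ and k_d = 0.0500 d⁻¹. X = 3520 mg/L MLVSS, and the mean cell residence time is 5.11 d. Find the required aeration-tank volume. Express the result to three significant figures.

V ≈ 393 m³

From the SRT design equation V = Y Q (S₀−S) θ_c / [X (1 + k_d θ_c)] = 0.557 × 404 × (1530 − 21.1) × 5.11 / [3520 × (1 + 0.0500 × 5.11)] = 1.74×10^6 / 4419 = 392.6 m³.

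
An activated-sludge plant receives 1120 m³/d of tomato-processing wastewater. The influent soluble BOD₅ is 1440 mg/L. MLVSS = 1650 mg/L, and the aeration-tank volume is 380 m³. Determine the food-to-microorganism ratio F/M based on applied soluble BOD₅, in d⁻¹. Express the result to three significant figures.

F/M ≈ 2.57 d⁻¹

F/M = applied load / biomass = Q·S₀/(V·X) = 1120 × 1440 / (380.0 × 1650) = 2.572 d⁻¹.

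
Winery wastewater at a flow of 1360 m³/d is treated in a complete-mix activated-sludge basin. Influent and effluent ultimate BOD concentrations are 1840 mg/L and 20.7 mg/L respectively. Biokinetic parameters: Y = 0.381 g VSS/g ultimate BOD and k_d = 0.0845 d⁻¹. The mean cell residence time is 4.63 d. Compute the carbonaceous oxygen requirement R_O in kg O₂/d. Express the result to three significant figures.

Y_obs = Y / (1 + k_d θ_c) = 0.381 / (1 + 0.0845 × 4.63) = 0.381 / 1.391 = 0.2739.
Q·(S₀ − S) = 1360 × (1840 − 20.7) × 10⁻³ = 2474 kg/d removed.
P_X = Y_obs·Q·(S₀ − S) = 0.2739 × 2474 = 677.6 kg VSS/d.
R_O = Q·ΔS − 1.42 P_X = 2474 − 962.2 = 1512 kg O₂/d.

R_O ≈ 1510 kg O₂/d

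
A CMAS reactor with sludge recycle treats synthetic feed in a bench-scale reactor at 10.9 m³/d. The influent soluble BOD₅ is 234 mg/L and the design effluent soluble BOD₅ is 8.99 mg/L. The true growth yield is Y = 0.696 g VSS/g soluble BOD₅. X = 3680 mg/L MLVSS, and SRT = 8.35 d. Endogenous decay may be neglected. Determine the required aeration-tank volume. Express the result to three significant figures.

V ≈ 3.87 m³

Biomass mass balance (decay neglected): V·X = Y·Q·(S₀ − S)·θ_c, so V = 0.696 × 10.9 × (234 − 8.99) × 8.35 / 3680 = 3.873 m³.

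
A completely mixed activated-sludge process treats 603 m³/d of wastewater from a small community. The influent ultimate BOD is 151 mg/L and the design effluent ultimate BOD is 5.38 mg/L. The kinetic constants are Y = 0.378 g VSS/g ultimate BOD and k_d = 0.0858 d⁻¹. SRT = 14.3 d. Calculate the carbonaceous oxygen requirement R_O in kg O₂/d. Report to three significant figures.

Y_obs = Y / (1 + k_d θ_c) = 0.378 / (1 + 0.0858 × 14.3) = 0.378 / 2.227 = 0.1697.
Mass of ultimate BOD removed per day: Q(S₀ − S) = 603 × 145.6 g/m³ = 87.81 kg/d.
Biomass synthesised: P_X = Y_obs × 87.81 = 14.90 kg VSS/d.
R_O = Q·(S₀ − S) − 1.42·P_X = 87.81 − 1.42 × 14.90 = 66.64 kg O₂/d.

R_O ≈ 66.6 kg O₂/d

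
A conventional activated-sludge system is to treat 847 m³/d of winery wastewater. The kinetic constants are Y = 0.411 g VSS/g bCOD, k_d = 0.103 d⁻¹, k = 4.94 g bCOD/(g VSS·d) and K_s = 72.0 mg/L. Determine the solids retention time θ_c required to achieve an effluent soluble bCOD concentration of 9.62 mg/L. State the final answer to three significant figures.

θ_c ≈ 7.34 d

At the target effluent, Y k S/(K_s+S) = 0.411×4.94×9.62/81.62 = 0.2393 d⁻¹.
θ_c = 1/(μ − k_d) = 1/(0.2393 − 0.103) = 1/0.1363 = 7.337 d.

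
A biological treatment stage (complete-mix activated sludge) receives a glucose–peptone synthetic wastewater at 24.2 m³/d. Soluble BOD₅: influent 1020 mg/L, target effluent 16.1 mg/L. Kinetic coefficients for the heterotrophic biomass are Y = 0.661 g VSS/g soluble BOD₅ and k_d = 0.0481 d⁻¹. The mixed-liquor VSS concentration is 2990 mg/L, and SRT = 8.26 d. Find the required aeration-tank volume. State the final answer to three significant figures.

Steady-state biomass mass balance: V·X·(1 + k_d·θ_c) = Y·Q·(S₀ − S)·θ_c, so V = 0.661 × 24.2 × (1020 − 16.1) × 8.26 / [2990 × (1 + 0.0481 × 8.26)] = 1.33×10^5 / 4178 = 31.75 m³.

V ≈ 31.7 m³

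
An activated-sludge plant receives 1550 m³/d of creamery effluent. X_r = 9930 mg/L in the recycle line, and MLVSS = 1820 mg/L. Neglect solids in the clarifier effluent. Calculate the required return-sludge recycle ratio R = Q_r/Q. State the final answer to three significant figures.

Mass balance around the secondary clarifier (neglecting effluent solids): R = X / (X_r − X) = 1820 / (9930 − 1820) = 0.2244.

R ≈ 0.224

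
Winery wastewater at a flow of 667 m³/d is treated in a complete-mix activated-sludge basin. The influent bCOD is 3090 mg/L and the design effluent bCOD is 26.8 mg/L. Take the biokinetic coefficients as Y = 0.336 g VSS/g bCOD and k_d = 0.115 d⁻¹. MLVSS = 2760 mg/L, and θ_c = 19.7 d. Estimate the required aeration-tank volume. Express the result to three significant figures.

V ≈ 1500 m³

Rearranging the biomass balance for a CMAS with decay, V = Y·Q·ΔS·θ_c / [X·(1+k_d θ_c)] = 0.336 × 667 × (3090 − 26.8) × 19.7 / [2760 × (1 + 0.115 × 19.7)] = 1.35×10^7 / 9013 = 1501 m³.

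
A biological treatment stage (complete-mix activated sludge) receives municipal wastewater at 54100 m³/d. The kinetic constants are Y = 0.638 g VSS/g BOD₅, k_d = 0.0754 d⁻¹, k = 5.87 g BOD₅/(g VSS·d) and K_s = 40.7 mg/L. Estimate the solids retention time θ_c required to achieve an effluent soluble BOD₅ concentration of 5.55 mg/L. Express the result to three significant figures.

θ_c ≈ 2.67 d

At the target effluent, Y k S/(K_s+S) = 0.638×5.87×5.55/46.25 = 0.4494 d⁻¹.
1/θ_c = 0.4494 − 0.0754 = 0.3740 d⁻¹, so θ_c = 2.674 d.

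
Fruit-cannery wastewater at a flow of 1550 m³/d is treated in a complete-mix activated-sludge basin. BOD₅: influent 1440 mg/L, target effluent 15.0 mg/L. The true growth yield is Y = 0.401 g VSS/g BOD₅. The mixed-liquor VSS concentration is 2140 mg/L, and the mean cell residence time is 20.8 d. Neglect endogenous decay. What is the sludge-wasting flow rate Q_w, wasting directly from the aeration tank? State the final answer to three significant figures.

V·X = Y·Q·ΔS·θ_c gives V = 0.401 × 1550 × (1440 − 15.0) × 20.8 / 2140 = 8609 m³.
Wasting from the aeration tank: Q_w = V / θ_c = 8609 / 20.8 = 413.9 m³/d.

Q_w ≈ 414 m³/d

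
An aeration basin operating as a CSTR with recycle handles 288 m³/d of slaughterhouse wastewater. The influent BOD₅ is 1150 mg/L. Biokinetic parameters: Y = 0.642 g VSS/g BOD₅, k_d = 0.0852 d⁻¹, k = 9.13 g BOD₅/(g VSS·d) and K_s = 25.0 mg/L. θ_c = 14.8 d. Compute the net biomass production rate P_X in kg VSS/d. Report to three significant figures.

P_X ≈ 94.0 kg VSS/d

From the Monod/SRT balance for a CMAS, S = K_s·(1+k_d θ_c)/[θ_c·(Y k − k_d) − 1] = 25.0 × (1 + 0.0852 × 14.8) / [14.8 × (0.642 × 9.13 − 0.0852) − 1] = 56.52 / 84.49 = 0.6690 mg/L.
Correct the yield for decay: Y_obs = Y/(1 + k_d θ_c) = 0.642 / (1 + 0.0852 × 14.8) = 0.642 / 2.261 = 0.2840.
Substrate removed = Q·(S₀ − S) = 288 m³/d × (1150 − 0.669) g/m³ = 3.31×10^5 g/d = 331.0 kg/d.
So the net sludge growth is P_X = 0.2840 × 331.0 = 93.99 kg VSS/d.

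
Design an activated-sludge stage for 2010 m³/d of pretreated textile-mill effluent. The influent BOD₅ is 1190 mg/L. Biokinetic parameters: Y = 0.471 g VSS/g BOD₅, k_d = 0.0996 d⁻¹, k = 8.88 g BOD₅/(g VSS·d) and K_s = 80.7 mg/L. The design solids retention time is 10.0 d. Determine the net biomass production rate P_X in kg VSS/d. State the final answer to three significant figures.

P_X ≈ 563 kg VSS/d

From the Monod/SRT balance for a CMAS, S = K_s·(1+k_d θ_c)/[θ_c·(Y k − k_d) − 1] = 80.7 × (1 + 0.0996 × 10.0) / [10.0 × (0.471 × 8.88 − 0.0996) − 1] = 161.1 / 39.83 = 4.044 mg/L.
Correct the yield for decay: Y_obs = Y/(1 + k_d θ_c) = 0.471 / (1 + 0.0996 × 10.0) = 0.471 / 1.996 = 0.2360.
Mass of BOD₅ removed per day: Q(S₀ − S) = 2010 × 1186 g/m³ = 2384 kg/d.
Biomass produced: P_X = Y_obs·Q·ΔS = 0.2360 × 2384 ≈ 562.5 kg VSS/d.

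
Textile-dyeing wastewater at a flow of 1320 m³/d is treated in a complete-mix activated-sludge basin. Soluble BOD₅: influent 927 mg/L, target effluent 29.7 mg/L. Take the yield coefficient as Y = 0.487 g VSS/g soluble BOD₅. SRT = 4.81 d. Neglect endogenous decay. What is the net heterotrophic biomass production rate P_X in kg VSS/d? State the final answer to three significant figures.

P_X ≈ 577 kg VSS/d

With endogenous decay neglected, the observed yield equals the true yield: Y_obs = Y = 0.487 g VSS/g soluble BOD₅.
Q·(S₀ − S) = 1320 × (927 − 29.7) × 10⁻³ = 1184 kg/d removed.
P_X = Y_obs · Q(S₀ − S) = 0.4870 × 1184 = 576.8 kg VSS/d.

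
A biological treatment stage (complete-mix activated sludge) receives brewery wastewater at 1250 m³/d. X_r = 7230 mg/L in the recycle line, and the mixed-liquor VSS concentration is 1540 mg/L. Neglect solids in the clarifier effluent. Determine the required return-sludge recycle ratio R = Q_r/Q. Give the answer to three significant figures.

R ≈ 0.271

Mass balance around the secondary clarifier (neglecting effluent solids): R = X / (X_r − X) = 1540 / (7230 − 1540) = 0.2707.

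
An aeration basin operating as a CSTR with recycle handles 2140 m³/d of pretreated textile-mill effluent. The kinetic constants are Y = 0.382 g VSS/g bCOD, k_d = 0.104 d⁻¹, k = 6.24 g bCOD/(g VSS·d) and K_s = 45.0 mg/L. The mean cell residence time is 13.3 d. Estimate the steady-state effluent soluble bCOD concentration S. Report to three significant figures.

From the Monod/SRT balance for a CMAS, S = K_s·(1+k_d θ_c)/[θ_c·(Y k − k_d) − 1] = 45.0 × (1 + 0.104 × 13.3) / [13.3 × (0.382 × 6.24 − 0.104) − 1] = 107.2 / 29.32 = 3.658 mg/L.

S ≈ 3.66 mg/L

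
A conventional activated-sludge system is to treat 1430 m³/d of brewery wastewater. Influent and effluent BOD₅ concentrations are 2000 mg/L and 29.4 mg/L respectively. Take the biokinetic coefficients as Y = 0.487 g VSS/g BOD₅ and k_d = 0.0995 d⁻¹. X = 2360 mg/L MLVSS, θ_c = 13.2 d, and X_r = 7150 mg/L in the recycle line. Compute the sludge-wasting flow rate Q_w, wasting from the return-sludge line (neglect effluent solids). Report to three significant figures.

From the SRT design equation V = Y Q (S₀−S) θ_c / [X (1 + k_d θ_c)] = 0.487 × 1430 × (2000 − 29.4) × 13.2 / [2360 × (1 + 0.0995 × 13.2)] = 1.81×10^7 / 5460 = 3318 m³.
Wasting from the return line (neglecting effluent solids): Q_w = V·X / (θ_c·X_r) = 3318 × 2360 / (13.2 × 7150) = 82.97 m³/d.

Q_w ≈ 83.0 m³/d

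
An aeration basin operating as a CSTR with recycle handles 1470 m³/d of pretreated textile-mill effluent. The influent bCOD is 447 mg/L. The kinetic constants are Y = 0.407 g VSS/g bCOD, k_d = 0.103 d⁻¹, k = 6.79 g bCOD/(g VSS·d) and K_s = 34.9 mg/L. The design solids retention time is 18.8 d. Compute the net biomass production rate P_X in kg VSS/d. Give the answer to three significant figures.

From the Monod/SRT balance for a CMAS, S = K_s·(1+k_d θ_c)/[θ_c·(Y k − k_d) − 1] = 34.9 × (1 + 0.103 × 18.8) / [18.8 × (0.407 × 6.79 − 0.103) − 1] = 102.5 / 49.02 = 2.091 mg/L.
Observed yield with endogenous decay: Y_obs = Y / (1 + k_d·θ_c) = 0.407 / (1 + 0.103 × 18.8) = 0.407 / 2.936 = 0.1386 g VSS/g bCOD.
Q·(S₀ − S) = 1470 × (447 − 2.09) × 10⁻³ = 654.0 kg/d removed.
P_X = Y_obs · Q(S₀ − S) = 0.1386 × 654.0 = 90.65 kg VSS/d.

P_X ≈ 90.7 kg VSS/d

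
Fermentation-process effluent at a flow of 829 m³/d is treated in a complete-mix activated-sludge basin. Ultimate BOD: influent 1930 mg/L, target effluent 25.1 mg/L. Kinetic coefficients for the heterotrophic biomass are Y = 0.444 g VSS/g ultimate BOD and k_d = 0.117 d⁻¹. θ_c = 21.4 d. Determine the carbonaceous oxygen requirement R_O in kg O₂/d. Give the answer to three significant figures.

Correct the yield for decay: Y_obs = Y/(1 + k_d θ_c) = 0.444 / (1 + 0.117 × 21.4) = 0.444 / 3.504 = 0.1267.
ΔS = 1930 − 25.1 = 1905 mg/L, so the substrate removal rate is 829 × 1905/1000 = 1579 kg ultimate BOD/d.
P_X = Y_obs·Q·(S₀ − S) = 0.1267 × 1579 = 200.1 kg VSS/d.
R_O = Q·ΔS − 1.42 P_X = 1579 − 284.2 = 1295 kg O₂/d.

R_O ≈ 1300 kg O₂/d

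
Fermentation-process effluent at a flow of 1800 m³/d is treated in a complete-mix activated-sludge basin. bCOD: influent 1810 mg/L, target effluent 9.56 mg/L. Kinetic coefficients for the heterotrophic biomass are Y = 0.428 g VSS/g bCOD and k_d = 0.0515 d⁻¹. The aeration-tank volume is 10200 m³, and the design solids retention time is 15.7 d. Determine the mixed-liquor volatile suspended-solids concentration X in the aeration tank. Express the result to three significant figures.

From V·X·(1 + k_d·θ_c) = Y·Q·(S₀ − S)·θ_c: X = 0.428 × 1800 × (1810 − 9.56) × 15.7 / [10200 × (1 + 0.0515 × 15.7)] = 1180 mg/L.

X ≈ 1180 mg/L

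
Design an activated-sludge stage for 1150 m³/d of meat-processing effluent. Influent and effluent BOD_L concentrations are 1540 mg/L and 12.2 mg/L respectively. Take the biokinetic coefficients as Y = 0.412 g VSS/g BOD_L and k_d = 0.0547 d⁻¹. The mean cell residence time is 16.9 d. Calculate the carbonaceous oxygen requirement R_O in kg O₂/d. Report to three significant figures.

Y_obs = Y / (1 + k_d θ_c) = 0.412 / (1 + 0.0547 × 16.9) = 0.412 / 1.924 = 0.2141.
ΔS = 1540 − 12.2 = 1528 mg/L, so the substrate removal rate is 1150 × 1528/1000 = 1757 kg BOD_L/d.
P_X = Y_obs·Q·(S₀ − S) = 0.2141 × 1757 = 376.1 kg VSS/d.
R_O = Q·(S₀ − S) − 1.42·P_X = 1757 − 1.42 × 376.1 = 1223 kg O₂/d.

R_O ≈ 1220 kg O₂/d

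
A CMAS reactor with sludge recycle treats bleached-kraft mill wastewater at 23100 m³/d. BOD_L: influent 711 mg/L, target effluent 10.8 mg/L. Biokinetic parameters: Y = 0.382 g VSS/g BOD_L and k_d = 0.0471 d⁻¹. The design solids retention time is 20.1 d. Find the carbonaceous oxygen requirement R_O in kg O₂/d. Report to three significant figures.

R_O ≈ 11700 kg O₂/d

The observed yield is Y_obs = Y/(1 + k_d·θ_c) = 0.382 / (1 + 0.0471 × 20.1) = 0.382 / 1.947 = 0.1962 g VSS per g BOD_L removed.
Q·(S₀ − S) = 23100 × (711 − 10.8) × 10⁻³ = 16175 kg/d removed.
Net sludge production P_X = 0.1962 × 16175 = 3174 kg VSS/d.
R_O = Q·(S₀ − S) − 1.42·P_X = 16175 − 1.42 × 3174 = 11668 kg O₂/d.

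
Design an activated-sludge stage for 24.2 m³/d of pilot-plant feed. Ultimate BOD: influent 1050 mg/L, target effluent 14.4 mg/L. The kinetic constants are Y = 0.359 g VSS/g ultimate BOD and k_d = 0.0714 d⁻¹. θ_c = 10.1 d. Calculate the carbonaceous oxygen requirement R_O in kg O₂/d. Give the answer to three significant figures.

R_O ≈ 17.6 kg O₂/d

Observed yield with endogenous decay: Y_obs = Y / (1 + k_d·θ_c) = 0.359 / (1 + 0.0714 × 10.1) = 0.359 / 1.721 = 0.2086 g VSS/g ultimate BOD.
Q·(S₀ − S) = 24.2 × (1050 − 14.4) × 10⁻³ = 25.06 kg/d removed.
Biomass synthesised: P_X = Y_obs × 25.06 = 5.227 kg VSS/d.
R_O = Q·(S₀ − S) − 1.42·P_X = 25.06 − 1.42 × 5.227 = 17.64 kg O₂/d.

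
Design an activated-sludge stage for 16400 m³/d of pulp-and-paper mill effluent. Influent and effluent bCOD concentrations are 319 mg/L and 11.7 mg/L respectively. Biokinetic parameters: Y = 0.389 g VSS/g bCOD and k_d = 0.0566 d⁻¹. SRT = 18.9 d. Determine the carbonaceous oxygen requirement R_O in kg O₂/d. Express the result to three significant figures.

R_O ≈ 3690 kg O₂/d

Correct the yield for decay: Y_obs = Y/(1 + k_d θ_c) = 0.389 / (1 + 0.0566 × 18.9) = 0.389 / 2.070 = 0.1879.
Mass of bCOD removed per day: Q(S₀ − S) = 16400 × 307.3 g/m³ = 5040 kg/d.
Net sludge production P_X = 0.1879 × 5040 = 947.2 kg VSS/d.
R_O = Q·ΔS − 1.42 P_X = 5040 − 1345 = 3695 kg O₂/d.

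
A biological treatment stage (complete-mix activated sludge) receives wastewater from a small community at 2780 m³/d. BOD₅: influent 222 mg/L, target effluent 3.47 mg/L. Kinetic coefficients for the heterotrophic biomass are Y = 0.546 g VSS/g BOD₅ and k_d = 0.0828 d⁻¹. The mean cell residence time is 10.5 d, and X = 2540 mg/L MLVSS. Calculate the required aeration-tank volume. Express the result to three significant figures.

V ≈ 734 m³

Rearranging the biomass balance for a CMAS with decay, V = Y·Q·ΔS·θ_c / [X·(1+k_d θ_c)] = 0.546 × 2780 × (222 − 3.47) × 10.5 / [2540 × (1 + 0.0828 × 10.5)] = 3.48×10^6 / 4748 = 733.5 m³.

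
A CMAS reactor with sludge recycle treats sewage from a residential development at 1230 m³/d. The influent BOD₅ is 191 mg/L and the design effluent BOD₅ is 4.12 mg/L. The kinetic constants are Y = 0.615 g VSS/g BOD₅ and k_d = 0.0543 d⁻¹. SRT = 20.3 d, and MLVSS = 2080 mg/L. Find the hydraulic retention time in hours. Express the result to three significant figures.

Steady-state biomass mass balance: V·X·(1 + k_d·θ_c) = Y·Q·(S₀ − S)·θ_c, so V = 0.615 × 1230 × (191 − 4.12) × 20.3 / [2080 × (1 + 0.0543 × 20.3)] = 2.87×10^6 / 4373 = 656.3 m³.
Hydraulic retention time τ = V/Q = 656.3 / 1230 = 0.5336 d = 12.81 h.

τ ≈ 12.8 h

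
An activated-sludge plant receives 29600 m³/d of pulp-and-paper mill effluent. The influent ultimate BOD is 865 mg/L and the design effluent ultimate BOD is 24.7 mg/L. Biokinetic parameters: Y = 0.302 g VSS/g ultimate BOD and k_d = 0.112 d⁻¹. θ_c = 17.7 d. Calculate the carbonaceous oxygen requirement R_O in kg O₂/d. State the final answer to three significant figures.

The observed yield is Y_obs = Y/(1 + k_d·θ_c) = 0.302 / (1 + 0.112 × 17.7) = 0.302 / 2.982 = 0.1013 g VSS per g ultimate BOD removed.
Substrate removed = Q·(S₀ − S) = 29600 m³/d × (865 − 24.7) g/m³ = 2.49×10^7 g/d = 24873 kg/d.
Biomass synthesised: P_X = Y_obs × 24873 = 2519 kg VSS/d.
R_O = Q·(S₀ − S) − 1.42·P_X = 24873 − 1.42 × 2519 = 21296 kg O₂/d.

R_O ≈ 21300 kg O₂/d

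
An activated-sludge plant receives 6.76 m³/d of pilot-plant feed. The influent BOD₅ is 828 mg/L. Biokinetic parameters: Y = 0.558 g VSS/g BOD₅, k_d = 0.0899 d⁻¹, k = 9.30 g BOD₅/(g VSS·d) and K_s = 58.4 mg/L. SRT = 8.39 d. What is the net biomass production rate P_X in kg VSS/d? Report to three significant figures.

P_X ≈ 1.78 kg VSS/d

From the Monod/SRT balance for a CMAS, S = K_s·(1+k_d θ_c)/[θ_c·(Y k − k_d) − 1] = 58.4 × (1 + 0.0899 × 8.39) / [8.39 × (0.558 × 9.30 − 0.0899) − 1] = 102.4 / 41.78 = 2.452 mg/L.
Observed yield with endogenous decay: Y_obs = Y / (1 + k_d·θ_c) = 0.558 / (1 + 0.0899 × 8.39) = 0.558 / 1.754 = 0.3181 g VSS/g BOD₅.
ΔS = 828 − 2.45 = 825.5 mg/L, so the substrate removal rate is 6.76 × 825.5/1000 = 5.581 kg BOD₅/d.
Biomass produced: P_X = Y_obs·Q·ΔS = 0.3181 × 5.581 ≈ 1.775 kg VSS/d.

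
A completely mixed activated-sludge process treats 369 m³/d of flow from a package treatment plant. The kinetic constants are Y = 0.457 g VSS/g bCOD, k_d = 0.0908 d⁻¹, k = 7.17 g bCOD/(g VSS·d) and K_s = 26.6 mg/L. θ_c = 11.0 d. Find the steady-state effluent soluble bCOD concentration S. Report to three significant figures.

S ≈ 1.56 mg/L

From the Monod/SRT balance for a CMAS, S = K_s·(1+k_d θ_c)/[θ_c·(Y k − k_d) − 1] = 26.6 × (1 + 0.0908 × 11.0) / [11.0 × (0.457 × 7.17 − 0.0908) − 1] = 53.17 / 34.04 = 1.562 mg/L.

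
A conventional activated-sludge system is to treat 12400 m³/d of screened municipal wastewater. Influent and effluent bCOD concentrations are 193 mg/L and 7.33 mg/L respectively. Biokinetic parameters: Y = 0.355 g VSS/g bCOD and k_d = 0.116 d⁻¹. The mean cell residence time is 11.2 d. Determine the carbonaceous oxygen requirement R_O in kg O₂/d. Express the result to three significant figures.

Correct the yield for decay: Y_obs = Y/(1 + k_d θ_c) = 0.355 / (1 + 0.116 × 11.2) = 0.355 / 2.299 = 0.1544.
Mass of bCOD removed per day: Q(S₀ − S) = 12400 × 185.7 g/m³ = 2302 kg/d.
P_X = Y_obs·Q·(S₀ − S) = 0.1544 × 2302 = 355.5 kg VSS/d.
R_O = Q·(S₀ − S) − 1.42·P_X = 2302 − 1.42 × 355.5 = 1798 kg O₂/d.

R_O ≈ 1800 kg O₂/d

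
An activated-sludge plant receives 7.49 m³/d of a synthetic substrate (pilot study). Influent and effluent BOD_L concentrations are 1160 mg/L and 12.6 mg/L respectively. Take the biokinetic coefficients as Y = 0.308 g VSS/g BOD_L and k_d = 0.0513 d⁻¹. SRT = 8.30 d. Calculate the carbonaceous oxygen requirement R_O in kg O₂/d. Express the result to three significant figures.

R_O ≈ 5.96 kg O₂/d

Correct the yield for decay: Y_obs = Y/(1 + k_d θ_c) = 0.308 / (1 + 0.0513 × 8.30) = 0.308 / 1.426 = 0.2160.
Q·(S₀ − S) = 7.49 × (1160 − 12.6) × 10⁻³ = 8.594 kg/d removed.
P_X = Y_obs·Q·(S₀ − S) = 0.2160 × 8.594 = 1.856 kg VSS/d.
R_O = Q·ΔS − 1.42 P_X = 8.594 − 2.636 = 5.958 kg O₂/d.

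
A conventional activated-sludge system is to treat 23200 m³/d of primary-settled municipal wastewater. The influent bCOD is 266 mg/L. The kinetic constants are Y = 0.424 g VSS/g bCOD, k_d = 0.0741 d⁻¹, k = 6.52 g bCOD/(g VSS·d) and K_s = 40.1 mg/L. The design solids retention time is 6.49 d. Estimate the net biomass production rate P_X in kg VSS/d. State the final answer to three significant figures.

P_X ≈ 1740 kg VSS/d

For a completely mixed reactor with recycle the Lawrence–McCarty relation gives S = K_s·(1 + k_d·θ_c) / [θ_c·(Y·k − k_d) − 1] = 40.1 × (1 + 0.0741 × 6.49) / [6.49 × (0.424 × 6.52 − 0.0741) − 1] = 59.38 / 16.46 = 3.608 mg/L.
Y_obs = Y / (1 + k_d θ_c) = 0.424 / (1 + 0.0741 × 6.49) = 0.424 / 1.481 = 0.2863.
Q·(S₀ − S) = 23200 × (266 − 3.61) × 10⁻³ = 6087 kg/d removed.
Net biomass production P_X = Y_obs × Q·(S₀ − S) = 0.2863 × 6087 = 1743 kg VSS/d.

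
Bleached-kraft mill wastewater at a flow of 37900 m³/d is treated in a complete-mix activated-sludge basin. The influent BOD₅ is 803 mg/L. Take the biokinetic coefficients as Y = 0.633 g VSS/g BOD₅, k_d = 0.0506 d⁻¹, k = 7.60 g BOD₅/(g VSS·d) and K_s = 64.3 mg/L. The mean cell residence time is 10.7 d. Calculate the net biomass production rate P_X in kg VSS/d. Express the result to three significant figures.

P_X ≈ 12500 kg VSS/d

Effluent substrate depends only on kinetics and SRT: S = K_s(1 + k_d θ_c) / [θ_c(Yk − k_d) − 1] = 64.3 × (1 + 0.0506 × 10.7) / [10.7 × (0.633 × 7.60 − 0.0506) − 1] = 99.11 / 49.93 = 1.985 mg/L.
Correct the yield for decay: Y_obs = Y/(1 + k_d θ_c) = 0.633 / (1 + 0.0506 × 10.7) = 0.633 / 1.541 = 0.4107.
Substrate removed = Q·(S₀ − S) = 37900 m³/d × (803 − 1.98) g/m³ = 3.04×10^7 g/d = 30359 kg/d.
P_X = Y_obs · Q(S₀ − S) = 0.4107 × 30359 = 12467 kg VSS/d.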